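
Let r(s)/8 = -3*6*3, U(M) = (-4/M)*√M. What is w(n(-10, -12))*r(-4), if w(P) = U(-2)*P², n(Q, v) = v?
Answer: -124416*I*√2 ≈ -1.7595e+5*I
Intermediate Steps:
U(M) = -4/√M
w(P) = 2*I*√2*P² (w(P) = (-(-2)*I*√2)*P² = (2*I*√2)*P² = 2*I*√2*P²)
r(s) = -432 (r(s) = 8*(-3*6*3) = 8*(-18*3) = 8*(-54) = -432)
w(n(-10, -12))*r(-4) = (2*I*√2*(-12)²)*(-432) = (2*I*√2*144)*(-432) = (288*I*√2)*(-432) = -124416*I*√2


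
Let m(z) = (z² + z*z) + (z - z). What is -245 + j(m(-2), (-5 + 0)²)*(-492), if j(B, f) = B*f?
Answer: -98645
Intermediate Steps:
m(z) = 2*z² (m(z) = (z² + z²) + 0 = 2*z² + 0 = 2*z²)
-245 + j(m(-2), (-5 + 0)²)*(-492) = -245 + ((2*(-2)²)*(-5 + 0)²)*(-492) = -245 + ((2*4)*(-5)²)*(-492) = -245 + (8*25)*(-492) = -245 + 200*(-492) = -245 - 98400 = -98645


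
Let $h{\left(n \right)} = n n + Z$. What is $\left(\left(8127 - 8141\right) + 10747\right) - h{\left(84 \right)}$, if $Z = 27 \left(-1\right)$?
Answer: $3704$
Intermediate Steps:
$Z = -27$
$h{\left(n \right)} = -27 + n^{2}$ ($h{\left(n \right)} = n n - 27 = n^{2} - 27 = -27 + n^{2}$)
$\left(\left(8127 - 8141\right) + 10747\right) - h{\left(84 \right)} = \left(\left(8127 - 8141\right) + 10747\right) - \left(-27 + 84^{2}\right) = \left(-14 + 10747\right) - \left(-27 + 7056\right) = 10733 - 7029 = 3704$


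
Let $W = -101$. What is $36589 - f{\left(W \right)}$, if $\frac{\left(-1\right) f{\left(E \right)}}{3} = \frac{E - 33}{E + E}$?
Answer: $\frac{3695690}{101} \approx 36591.0$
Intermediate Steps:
$f{\left(E \right)} = - \frac{3 \left(-33 + E\right)}{2 E}$ ($f{\left(E \right)} = - 3 \frac{E - 33}{E + E} = - 3 \frac{-33 + E}{2 E} = - \frac{3 \left(-33 + E\right)}{2 E}$)
$36589 - f{\left(W \right)} = 36589 - \frac{3 \left(33 - -101\right)}{2 \left(-101\right)} = 36589 - \frac{3}{2} \left(- \frac{1}{101}\right) \left(33 + 101\right) = 36589 - \frac{3}{2} \left(- \frac{1}{101}\right) 134 = 36589 - - \frac{201}{101} = 36589 + \frac{201}{101} = \frac{3695690}{101}$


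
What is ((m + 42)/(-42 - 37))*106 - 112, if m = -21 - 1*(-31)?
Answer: -14360/79 ≈ -181.77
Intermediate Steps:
m = 10 (m = -21 + 31 = 10)
((m + 42)/(-42 - 37))*106 - 112 = ((10 + 42)/(-42 - 37))*106 - 112 = (52/(-79))*106 - 112 = (52*(-1/79))*106 - 112 = -52/79*106 - 112 = -5512/79 - 112 = -14360/79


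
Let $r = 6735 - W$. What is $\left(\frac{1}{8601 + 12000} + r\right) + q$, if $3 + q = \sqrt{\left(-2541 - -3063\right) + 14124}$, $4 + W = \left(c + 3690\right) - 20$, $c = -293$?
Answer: $\frac{69198760}{20601} + \sqrt{14646} \approx 3480.0$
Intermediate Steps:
$W = 3373$ ($W = -4 + \left(\left(-293 + 3690\right) - 20\right) = -4 + \left(3397 - 20\right) = -4 + 3377 = 3373$)
$q = -3 + \sqrt{14646}$ ($q = -3 + \sqrt{\left(-2541 - -3063\right) + 14124} = -3 + \sqrt{\left(-2541 + 3063\right) + 14124} = -3 + \sqrt{522 + 14124} = -3 + \sqrt{14646} \approx 118.02$)
$r = 3362$ ($r = 6735 - 3373 = 3362$)
$\left(\frac{1}{8601 + 12000} + r\right) + q = \left(\frac{1}{8601 + 12000} + 3362\right) - \left(3 - \sqrt{14646}\right) = \left(\frac{1}{20601} + 3362\right) - \left(3 - \sqrt{14646}\right) = \frac{69260563}{20601} - \left(3 - \sqrt{14646}\right) = \frac{69198760}{20601} + \sqrt{14646}$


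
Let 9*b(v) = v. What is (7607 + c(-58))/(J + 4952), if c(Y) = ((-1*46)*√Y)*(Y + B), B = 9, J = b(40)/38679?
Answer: 2648080377/1723845712 + 392321097*I*√58/861922856 ≈ 1.5361 + 3.4665*I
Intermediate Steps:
b(v) = v/9
J = 40/348111 (J = ((⅑)*40)/38679 = (40/9)*(1/38679) = 40/348111 ≈ 0.00011491)
c(Y) = -46*√Y*(9 + Y) (c(Y) = ((-1*46)*√Y)*(Y + 9) = (-46*√Y)*(9 + Y) = -46*√Y*(9 + Y))
(7607 + c(-58))/(J + 4952) = (7607 + 46*√(-58)*(-9 - 1*(-58)))/(40/348111 + 4952) = (7607 + 46*(I*√58)*(-9 + 58))/(1723845712/348111) = (7607 + 46*(I*√58)*49)*(348111/1723845712) = (7607 + 2254*I*√58)*(348111/1723845712) = 2648080377/1723845712 + 392321097*I*√58/861922856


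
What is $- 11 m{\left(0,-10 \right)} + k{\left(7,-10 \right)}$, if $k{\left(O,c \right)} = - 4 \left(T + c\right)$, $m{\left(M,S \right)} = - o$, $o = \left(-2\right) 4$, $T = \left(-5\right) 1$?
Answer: $-28$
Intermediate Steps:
$T = -5$
$o = -8$
$m{\left(M,S \right)} = 8$ ($m{\left(M,S \right)} = \left(-1\right) \left(-8\right) = 8$)
$k{\left(O,c \right)} = 20 - 4 c$ ($k{\left(O,c \right)} = - 4 \left(-5 + c\right) = 20 - 4 c$)
$- 11 m{\left(0,-10 \right)} + k{\left(7,-10 \right)} = \left(-11\right) 8 + \left(20 - -40\right) = -88 + \left(20 + 40\right) = -88 + 60 = -28$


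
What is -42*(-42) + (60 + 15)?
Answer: 1839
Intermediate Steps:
-42*(-42) + (60 + 15) = 1764 + 75 = 1839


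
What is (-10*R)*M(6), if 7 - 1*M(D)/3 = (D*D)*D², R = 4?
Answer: 154680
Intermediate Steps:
M(D) = 21 - 3*D⁴ (M(D) = 21 - 3*D*D*D² = 21 - 3*D²*D² = 21 - 3*D⁴)
(-10*R)*M(6) = (-10*4)*(21 - 3*6⁴) = -40*(21 - 3*1296) = -40*(21 - 3888) = -40*(-3867) = 154680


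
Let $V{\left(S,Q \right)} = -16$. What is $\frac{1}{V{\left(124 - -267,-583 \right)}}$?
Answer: $- \frac{1}{16} \approx -0.0625$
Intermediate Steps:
$\frac{1}{V{\left(124 - -267,-583 \right)}} = \frac{1}{-16} = - \frac{1}{16}$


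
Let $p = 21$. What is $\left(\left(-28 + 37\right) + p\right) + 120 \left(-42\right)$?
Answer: $-5010$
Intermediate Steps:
$\left(\left(-28 + 37\right) + p\right) + 120 \left(-42\right) = \left(\left(-28 + 37\right) + 21\right) + 120 \left(-42\right) = \left(9 + 21\right) - 5040 = 30 - 5040 = -5010$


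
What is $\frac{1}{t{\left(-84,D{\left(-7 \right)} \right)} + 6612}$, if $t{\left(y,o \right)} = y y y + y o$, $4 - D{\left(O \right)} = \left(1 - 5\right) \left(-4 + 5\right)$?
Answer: $- \frac{1}{586764} \approx -1.7043 \cdot 10^{-6}$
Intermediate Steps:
$D{\left(O \right)} = 8$ ($D{\left(O \right)} = 4 - \left(1 - 5\right) \left(-4 + 5\right) = 4 - \left(-4\right) 1 = 4 - -4 = 4 + 4 = 8$)
$t{\left(y,o \right)} = y^{3} + o y$ ($t{\left(y,o \right)} = y^{2} y + o y = y^{3} + o y$)
$\frac{1}{t{\left(-84,D{\left(-7 \right)} \right)} + 6612} = \frac{1}{- 84 \left(8 + \left(-84\right)^{2}\right) + 6612} = \frac{1}{- 84 \left(8 + 7056\right) + 6612} = \frac{1}{\left(-84\right) 7064 + 6612} = \frac{1}{-593376 + 6612} = \frac{1}{-586764} = - \frac{1}{586764}$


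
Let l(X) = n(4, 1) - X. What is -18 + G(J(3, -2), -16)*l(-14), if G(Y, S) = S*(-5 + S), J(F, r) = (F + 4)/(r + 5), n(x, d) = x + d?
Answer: 6366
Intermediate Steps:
n(x, d) = d + x
l(X) = 5 - X (l(X) = (1 + 4) - X = 5 - X)
J(F, r) = (4 + F)/(5 + r)
-18 + G(J(3, -2), -16)*l(-14) = -18 + (-16*(-5 - 16))*(5 - 1*(-14)) = -18 + (-16*(-21))*(5 + 14) = -18 + 336*19 = -18 + 6384 = 6366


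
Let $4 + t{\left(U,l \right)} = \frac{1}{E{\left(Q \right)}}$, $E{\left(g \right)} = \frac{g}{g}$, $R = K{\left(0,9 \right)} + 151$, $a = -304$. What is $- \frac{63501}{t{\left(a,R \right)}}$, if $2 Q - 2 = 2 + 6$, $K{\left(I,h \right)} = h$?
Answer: $21167$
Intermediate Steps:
$R = 160$ ($R = 9 + 151 = 160$)
$Q = 5$ ($Q = 1 + \frac{2 + 6}{2} = 1 + \frac{1}{2} \cdot 8 = 1 + 4 = 5$)
$E{\left(g \right)} = 1$
$t{\left(U,l \right)} = -3$ ($t{\left(U,l \right)} = -4 + 1^{-1} = -4 + 1 = -3$)
$- \frac{63501}{t{\left(a,R \right)}} = - \frac{63501}{-3} = \left(-63501\right) \left(- \frac{1}{3}\right) = 21167$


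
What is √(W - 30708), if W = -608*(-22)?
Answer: 2*I*√4333 ≈ 131.65*I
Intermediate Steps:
W = 13376
√(W - 30708) = √(13376 - 30708) = √(-17332) = 2*I*√4333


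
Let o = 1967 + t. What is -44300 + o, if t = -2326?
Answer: -44659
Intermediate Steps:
o = -359 (o = 1967 - 2326 = -359)
-44300 + o = -44300 - 359 = -44659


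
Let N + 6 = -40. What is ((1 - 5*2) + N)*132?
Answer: -7260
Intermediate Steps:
N = -46 (N = -6 - 40 = -46)
((1 - 5*2) + N)*132 = ((1 - 5*2) - 46)*132 = ((1 - 10) - 46)*132 = (-9 - 46)*132 = -55*132 = -7260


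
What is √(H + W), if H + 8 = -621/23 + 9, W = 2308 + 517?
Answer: 3*√311 ≈ 52.906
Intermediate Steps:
W = 2825
H = -26 (H = -8 + (-621/23 + 9) = -8 + (-23*27/23 + 9) = -8 + (-27 + 9) = -8 - 18 = -26)
√(H + W) = √(-26 + 2825) = √2799 = 3*√311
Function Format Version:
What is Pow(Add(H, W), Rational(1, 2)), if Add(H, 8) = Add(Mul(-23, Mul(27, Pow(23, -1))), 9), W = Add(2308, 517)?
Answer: Mul(3, Pow(311, Rational(1, 2))) ≈ 52.906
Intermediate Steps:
W = 2825
H = -26 (H = Add(-8, Add(Mul(-23, Mul(27, Pow(23, -1))), 9)) = Add(-8, Add(Mul(-23, Mul(27, Rational(1, 23))), 9)) = Add(-8, Add(Mul(-23, Rational(27, 23)), 9)) = Add(-8, Add(-27, 9)) = Add(-8, -18) = -26)
Pow(Add(H, W), Rational(1, 2)) = Pow(Add(-26, 2825), Rational(1, 2)) = Pow(2799, Rational(1, 2)) = Mul(3, Pow(311, Rational(1, 2)))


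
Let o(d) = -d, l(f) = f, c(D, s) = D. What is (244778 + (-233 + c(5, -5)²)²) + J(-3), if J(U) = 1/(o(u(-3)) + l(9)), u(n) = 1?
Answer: 2304337/8 ≈ 2.8804e+5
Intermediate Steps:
J(U) = ⅛ (J(U) = 1/(-1*1 + 9) = 1/(-1 + 9) = 1/8 = ⅛)
(244778 + (-233 + c(5, -5)²)²) + J(-3) = (244778 + (-233 + 5²)²) + ⅛ = (244778 + (-233 + 25)²) + ⅛ = (244778 + (-208)²) + ⅛ = (244778 + 43264) + ⅛ = 288042 + ⅛ = 2304337/8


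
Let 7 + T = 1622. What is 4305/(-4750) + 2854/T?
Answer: 13903/16150 ≈ 0.86087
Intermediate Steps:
T = 1615 (T = -7 + 1622 = 1615)
4305/(-4750) + 2854/T = 4305/(-4750) + 2854/1615 = 4305*(-1/4750) + 2854*(1/1615) = -861/950 + 2854/1615 = 13903/16150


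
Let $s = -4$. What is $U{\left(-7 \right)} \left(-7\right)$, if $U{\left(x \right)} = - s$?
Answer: $-28$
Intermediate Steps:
$U{\left(x \right)} = 4$ ($U{\left(x \right)} = \left(-1\right) \left(-4\right) = 4$)
$U{\left(-7 \right)} \left(-7\right) = 4 \left(-7\right) = -28$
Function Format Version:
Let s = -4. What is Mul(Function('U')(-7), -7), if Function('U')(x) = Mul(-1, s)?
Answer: -28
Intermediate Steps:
Function('U')(x) = 4 (Function('U')(x) = Mul(-1, -4) = 4)
Mul(Function('U')(-7), -7) = Mul(4, -7) = -28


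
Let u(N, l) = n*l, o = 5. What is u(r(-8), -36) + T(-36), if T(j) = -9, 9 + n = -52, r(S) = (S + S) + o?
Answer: 2187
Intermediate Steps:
r(S) = 5 + 2*S (r(S) = (S + S) + 5 = 2*S + 5 = 5 + 2*S)
n = -61 (n = -9 - 52 = -61)
u(N, l) = -61*l
u(r(-8), -36) + T(-36) = -61*(-36) - 9 = 2196 - 9 = 2187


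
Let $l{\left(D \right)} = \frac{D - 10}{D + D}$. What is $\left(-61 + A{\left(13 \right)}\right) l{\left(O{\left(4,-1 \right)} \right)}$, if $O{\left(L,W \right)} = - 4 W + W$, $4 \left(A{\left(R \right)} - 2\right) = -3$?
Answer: $\frac{1673}{24} \approx 69.708$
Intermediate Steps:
$A{\left(R \right)} = \frac{5}{4}$ ($A{\left(R \right)} = 2 + \frac{1}{4} \left(-3\right) = 2 - \frac{3}{4} = \frac{5}{4}$)
$O{\left(L,W \right)} = - 3 W$
$l{\left(D \right)} = \frac{-10 + D}{2 D}$
$\left(-61 + A{\left(13 \right)}\right) l{\left(O{\left(4,-1 \right)} \right)} = \left(-61 + \frac{5}{4}\right) \frac{-10 - -3}{2 \left(\left(-3\right) \left(-1\right)\right)} = - \frac{239 \frac{-10 + 3}{2 \cdot 3}}{4} = - \frac{239 \cdot \frac{1}{2} \cdot \frac{1}{3} \left(-7\right)}{4} = \left(- \frac{239}{4}\right) \left(- \frac{7}{6}\right) = \frac{1673}{24}$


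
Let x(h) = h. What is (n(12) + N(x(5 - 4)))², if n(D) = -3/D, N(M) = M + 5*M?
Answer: 529/16 ≈ 33.063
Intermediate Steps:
N(M) = 6*M
(n(12) + N(x(5 - 4)))² = (-3/12 + 6*(5 - 4))² = (-3*1/12 + 6*1)² = (-¼ + 6)² = (23/4)² = 529/16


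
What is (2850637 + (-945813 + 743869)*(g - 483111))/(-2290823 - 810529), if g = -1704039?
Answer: -441684670237/3101352 ≈ -1.4242e+5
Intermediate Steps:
(2850637 + (-945813 + 743869)*(g - 483111))/(-2290823 - 810529) = (2850637 + (-945813 + 743869)*(-1704039 - 483111))/(-2290823 - 810529) = (2850637 - 201944*(-2187150))/(-3101352) = (2850637 + 441681819600)*(-1/3101352) = 441684670237*(-1/3101352) = -441684670237/3101352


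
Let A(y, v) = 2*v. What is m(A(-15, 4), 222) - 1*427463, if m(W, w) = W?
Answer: -427455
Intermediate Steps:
m(A(-15, 4), 222) - 1*427463 = 2*4 - 1*427463 = 8 - 427463 = -427455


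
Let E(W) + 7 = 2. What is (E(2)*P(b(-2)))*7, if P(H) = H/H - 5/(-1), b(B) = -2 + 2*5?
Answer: -210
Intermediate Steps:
b(B) = 8 (b(B) = -2 + 10 = 8)
E(W) = -5 (E(W) = -7 + 2 = -5)
P(H) = 6 (P(H) = 1 - 5*(-1) = 1 + 5 = 6)
(E(2)*P(b(-2)))*7 = -5*6*7 = -30*7 = -210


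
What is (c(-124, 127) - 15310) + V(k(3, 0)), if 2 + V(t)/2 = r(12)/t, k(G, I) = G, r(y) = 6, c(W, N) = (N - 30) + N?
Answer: -15086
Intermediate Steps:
c(W, N) = -30 + 2*N (c(W, N) = (-30 + N) + N = -30 + 2*N)
V(t) = -4 + 12/t (V(t) = -4 + 2*(6/t) = -4 + 12/t)
(c(-124, 127) - 15310) + V(k(3, 0)) = ((-30 + 2*127) - 15310) + (-4 + 12/3) = ((-30 + 254) - 15310) + (-4 + 12*(1/3)) = (224 - 15310) + (-4 + 4) = -15086 + 0 = -15086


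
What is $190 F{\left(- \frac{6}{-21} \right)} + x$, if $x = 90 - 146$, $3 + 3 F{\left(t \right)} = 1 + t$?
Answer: $- \frac{1152}{7} \approx -164.57$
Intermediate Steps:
$F{\left(t \right)} = - \frac{2}{3} + \frac{t}{3}$ ($F{\left(t \right)} = -1 + \frac{1 + t}{3} = -1 + \left(\frac{1}{3} + \frac{t}{3}\right) = - \frac{2}{3} + \frac{t}{3}$)
$x = -56$ ($x = 90 - 146 = -56$)
$190 F{\left(- \frac{6}{-21} \right)} + x = 190 \left(- \frac{2}{3} + \frac{\left(-6\right) \frac{1}{-21}}{3}\right) - 56 = 190 \left(- \frac{2}{3} + \frac{\left(-6\right) \left(- \frac{1}{21}\right)}{3}\right) - 56 = 190 \left(- \frac{2}{3} + \frac{1}{3} \cdot \frac{2}{7}\right) - 56 = 190 \left(- \frac{2}{3} + \frac{2}{21}\right) - 56 = 190 \left(- \frac{4}{7}\right) - 56 = - \frac{760}{7} - 56 = - \frac{1152}{7}$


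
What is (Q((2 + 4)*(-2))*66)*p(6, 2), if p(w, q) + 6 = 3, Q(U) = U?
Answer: 2376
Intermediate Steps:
p(w, q) = -3 (p(w, q) = -6 + 3 = -3)
(Q((2 + 4)*(-2))*66)*p(6, 2) = (((2 + 4)*(-2))*66)*(-3) = ((6*(-2))*66)*(-3) = -12*66*(-3) = -792*(-3) = 2376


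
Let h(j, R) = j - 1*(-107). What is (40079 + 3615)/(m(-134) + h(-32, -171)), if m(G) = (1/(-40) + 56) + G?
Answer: -1747760/121 ≈ -14444.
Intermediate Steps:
h(j, R) = 107 + j (h(j, R) = j + 107 = 107 + j)
m(G) = 2239/40 + G (m(G) = (-1/40 + 56) + G = 2239/40 + G)
(40079 + 3615)/(m(-134) + h(-32, -171)) = (40079 + 3615)/((2239/40 - 134) + (107 - 32)) = 43694/(-3121/40 + 75) = 43694/(-121/40) = 43694*(-40/121) = -1747760/121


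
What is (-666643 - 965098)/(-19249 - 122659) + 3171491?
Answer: 450061576569/141908 ≈ 3.1715e+6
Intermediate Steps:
(-666643 - 965098)/(-19249 - 122659) + 3171491 = -1631741/(-141908) + 3171491 = -1631741*(-1/141908) + 3171491 = 1631741/141908 + 3171491 = 450061576569/141908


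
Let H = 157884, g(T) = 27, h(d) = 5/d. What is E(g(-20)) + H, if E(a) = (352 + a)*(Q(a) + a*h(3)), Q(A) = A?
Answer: 185172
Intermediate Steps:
E(a) = 8*a*(352 + a)/3 (E(a) = (352 + a)*(a + a*(5/3)) = (352 + a)*(a + 5*a/3) = (352 + a)*(8*a/3) = 8*a*(352 + a)/3)
E(g(-20)) + H = (8/3)*27*(352 + 27) + 157884 = (8/3)*27*379 + 157884 = 27288 + 157884 = 185172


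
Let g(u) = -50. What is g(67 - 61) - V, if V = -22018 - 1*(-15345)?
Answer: 6623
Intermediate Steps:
V = -6673 (V = -22018 + 15345 = -6673)
g(67 - 61) - V = -50 - 1*(-6673) = -50 + 6673 = 6623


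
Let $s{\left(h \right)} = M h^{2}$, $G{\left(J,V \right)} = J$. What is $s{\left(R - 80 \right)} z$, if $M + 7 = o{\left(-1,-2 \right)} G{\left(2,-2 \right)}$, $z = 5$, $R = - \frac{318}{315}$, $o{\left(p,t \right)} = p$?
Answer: $- \frac{72352036}{245} \approx -2.9531 \cdot 10^{5}$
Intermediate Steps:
$R = - \frac{106}{105}$ ($R = \left(-318\right) \frac{1}{315} = - \frac{106}{105} \approx -1.0095$)
$M = -9$ ($M = -7 - 2 = -9$)
$s{\left(h \right)} = - 9 h^{2}$
$s{\left(R - 80 \right)} z = - 9 \left(- \frac{106}{105} - 80\right)^{2} \cdot 5 = - 9 \left(- \frac{8506}{105}\right)^{2} \cdot 5 = \left(-9\right) \frac{72352036}{11025} \cdot 5 = \left(- \frac{72352036}{1225}\right) 5 = - \frac{72352036}{245}$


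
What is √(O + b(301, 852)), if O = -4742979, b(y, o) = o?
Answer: 3*I*√526903 ≈ 2177.6*I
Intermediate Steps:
√(O + b(301, 852)) = √(-4742979 + 852) = √(-4742127) = 3*I*√526903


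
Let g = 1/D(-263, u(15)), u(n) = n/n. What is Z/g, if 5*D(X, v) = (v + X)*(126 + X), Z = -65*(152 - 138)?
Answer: -6532708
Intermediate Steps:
Z = -910 (Z = -65*14 = -910)
u(n) = 1
D(X, v) = (126 + X)*(X + v)/5 (D(X, v) = ((v + X)*(126 + X))/5 = ((X + v)*(126 + X))/5 = ((126 + X)*(X + v))/5 = (126 + X)*(X + v)/5)
g = 5/35894 (g = 1/((⅕)*(-263)² + (126/5)*(-263) + (126/5)*1 + (⅕)*(-263)*1) = 1/((⅕)*69169 - 33138/5 + 126/5 - 263/5) = 1/(69169/5 - 33138/5 + 126/5 - 263/5) = 1/(35894/5) = 5/35894 ≈ 0.00013930)
Z/g = -910/5/35894 = -910*35894/5 = -6532708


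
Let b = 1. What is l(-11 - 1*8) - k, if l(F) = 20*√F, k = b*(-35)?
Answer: 35 + 20*I*√19 ≈ 35.0 + 87.178*I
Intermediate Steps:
k = -35 (k = 1*(-35) = -35)
l(-11 - 1*8) - k = 20*√(-11 - 1*8) - 1*(-35) = 20*√(-11 - 8) + 35 = 20*√(-19) + 35 = 20*(I*√19) + 35 = 20*I*√19 + 35 = 35 + 20*I*√19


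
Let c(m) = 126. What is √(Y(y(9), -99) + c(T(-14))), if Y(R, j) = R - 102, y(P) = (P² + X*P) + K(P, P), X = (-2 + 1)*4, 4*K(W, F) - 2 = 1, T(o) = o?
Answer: 3*√31/2 ≈ 8.3517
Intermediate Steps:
K(W, F) = ¾ (K(W, F) = ½ + (¼)*1 = ½ + ¼ = ¾)
X = -4 (X = -1*4 = -4)
y(P) = ¾ + P² - 4*P (y(P) = (P² - 4*P) + ¾ = ¾ + P² - 4*P)
Y(R, j) = -102 + R
√(Y(y(9), -99) + c(T(-14))) = √((-102 + (¾ + 9² - 4*9)) + 126) = √((-102 + (¾ + 81 - 36)) + 126) = √((-102 + 183/4) + 126) = √(-225/4 + 126) = √(279/4) = 3*√31/2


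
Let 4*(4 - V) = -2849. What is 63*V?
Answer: 180495/4 ≈ 45124.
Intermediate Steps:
V = 2865/4 (V = 4 - ¼*(-2849) = 4 + 2849/4 = 2865/4 ≈ 716.25)
63*V = 63*(2865/4) = 180495/4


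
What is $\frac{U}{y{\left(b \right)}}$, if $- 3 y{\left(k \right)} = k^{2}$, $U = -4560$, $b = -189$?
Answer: $\frac{1520}{3969} \approx 0.38297$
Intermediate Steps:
$y{\left(k \right)} = - \frac{k^{2}}{3}$
$\frac{U}{y{\left(b \right)}} = - \frac{4560}{\left(- \frac{1}{3}\right) \left(-189\right)^{2}} = - \frac{4560}{\left(- \frac{1}{3}\right) 35721} = - \frac{4560}{-11907} = \left(-4560\right) \left(- \frac{1}{11907}\right) = \frac{1520}{3969}$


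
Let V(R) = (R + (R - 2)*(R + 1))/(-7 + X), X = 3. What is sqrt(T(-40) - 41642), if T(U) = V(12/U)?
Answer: I*sqrt(16656609)/20 ≈ 204.06*I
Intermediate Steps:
V(R) = -R/4 - (1 + R)*(-2 + R)/4 (V(R) = (R + (R - 2)*(R + 1))/(-7 + 3) = (R + (-2 + R)*(1 + R))/(-4) = (R + (1 + R)*(-2 + R))*(-1/4) = -R/4 - (1 + R)*(-2 + R)/4)
T(U) = 1/2 - 36/U**2 (T(U) = 1/2 - 144/U**2/4 = 1/2 - 36/U**2)
sqrt(T(-40) - 41642) = sqrt((1/2 - 36/(-40)**2) - 41642) = sqrt((1/2 - 36*1/1600) - 41642) = sqrt((1/2 - 9/400) - 41642) = sqrt(191/400 - 41642) = sqrt(-16656609/400) = I*sqrt(16656609)/20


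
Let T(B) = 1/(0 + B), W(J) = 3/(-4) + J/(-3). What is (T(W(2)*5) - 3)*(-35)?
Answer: 1869/17 ≈ 109.94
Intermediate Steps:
W(J) = -3/4 - J/3 (W(J) = 3*(-1/4) + J*(-1/3) = -3/4 - J/3)
T(B) = 1/B
(T(W(2)*5) - 3)*(-35) = (1/((-3/4 - 1/3*2)*5) - 3)*(-35) = (1/((-3/4 - 2/3)*5) - 3)*(-35) = (1/(-17/12*5) - 3)*(-35) = (1/(-85/12) - 3)*(-35) = (-12/85 - 3)*(-35) = -267/85*(-35) = 1869/17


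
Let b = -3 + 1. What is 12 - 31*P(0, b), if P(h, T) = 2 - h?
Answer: -50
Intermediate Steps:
b = -2
12 - 31*P(0, b) = 12 - 31*(2 - 1*0) = 12 - 31*(2 + 0) = 12 - 31*2 = 12 - 62 = -50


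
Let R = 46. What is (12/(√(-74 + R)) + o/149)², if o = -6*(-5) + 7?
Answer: (259 - 894*I*√7)²/1087849 ≈ -5.0812 - 1.1263*I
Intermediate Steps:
o = 37 (o = 30 + 7 = 37)
(12/(√(-74 + R)) + o/149)² = (12/(√(-74 + 46)) + 37/149)² = (12/(√(-28)) + 37*(1/149))² = (12/((2*I*√7)) + 37/149)² = (12*(-I*√7/14) + 37/149)² = (-6*I*√7/7 + 37/149)² = (37/149 - 6*I*√7/7)²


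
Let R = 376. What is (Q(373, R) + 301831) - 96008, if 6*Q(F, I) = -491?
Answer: 1234447/6 ≈ 2.0574e+5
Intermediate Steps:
Q(F, I) = -491/6 (Q(F, I) = (1/6)*(-491) = -491/6)
(Q(373, R) + 301831) - 96008 = (-491/6 + 301831) - 96008 = 1810495/6 - 96008 = 1234447/6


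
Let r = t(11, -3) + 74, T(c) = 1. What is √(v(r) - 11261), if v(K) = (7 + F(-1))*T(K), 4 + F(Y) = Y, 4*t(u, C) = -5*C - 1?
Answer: 9*I*√139 ≈ 106.11*I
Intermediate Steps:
t(u, C) = -¼ - 5*C/4 (t(u, C) = (-5*C - 1)/4 = (-1 - 5*C)/4 = -¼ - 5*C/4)
F(Y) = -4 + Y
r = 155/2 (r = (-¼ - 5/4*(-3)) + 74 = (-¼ + 15/4) + 74 = 7/2 + 74 = 155/2 ≈ 77.500)
v(K) = 2 (v(K) = (7 + (-4 - 1))*1 = (7 - 5)*1 = 2*1 = 2)
√(v(r) - 11261) = √(2 - 11261) = √(-11259) = 9*I*√139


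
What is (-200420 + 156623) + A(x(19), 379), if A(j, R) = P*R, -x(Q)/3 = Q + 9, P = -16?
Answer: -49861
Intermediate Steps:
x(Q) = -27 - 3*Q (x(Q) = -3*(Q + 9) = -3*(9 + Q) = -27 - 3*Q)
A(j, R) = -16*R
(-200420 + 156623) + A(x(19), 379) = (-200420 + 156623) - 16*379 = -43797 - 6064 = -49861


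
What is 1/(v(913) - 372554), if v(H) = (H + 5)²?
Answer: 1/470170 ≈ 2.1269e-6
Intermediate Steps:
v(H) = (5 + H)²
1/(v(913) - 372554) = 1/((5 + 913)² - 372554) = 1/(918² - 372554) = 1/(842724 - 372554) = 1/470170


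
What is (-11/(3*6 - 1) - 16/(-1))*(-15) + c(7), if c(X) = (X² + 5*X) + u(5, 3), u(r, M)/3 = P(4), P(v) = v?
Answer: -2283/17 ≈ -134.29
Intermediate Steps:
u(r, M) = 12 (u(r, M) = 3*4 = 12)
c(X) = 12 + X² + 5*X (c(X) = (X² + 5*X) + 12 = 12 + X² + 5*X)
(-11/(3*6 - 1) - 16/(-1))*(-15) + c(7) = (-11/(3*6 - 1) - 16/(-1))*(-15) + (12 + 7² + 5*7) = (-11/(18 - 1) - 16*(-1))*(-15) + (12 + 49 + 35) = (-11/17 + 16)*(-15) + 96 = (261/17)*(-15) + 96 = -3915/17 + 96 = -2283/17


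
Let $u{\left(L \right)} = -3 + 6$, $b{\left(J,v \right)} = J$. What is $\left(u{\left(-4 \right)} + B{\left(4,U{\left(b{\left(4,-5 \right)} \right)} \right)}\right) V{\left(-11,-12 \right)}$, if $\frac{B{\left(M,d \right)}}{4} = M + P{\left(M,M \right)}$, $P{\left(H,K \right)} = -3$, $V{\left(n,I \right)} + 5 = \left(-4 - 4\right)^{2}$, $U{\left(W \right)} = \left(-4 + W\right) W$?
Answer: $413$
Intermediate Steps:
$U{\left(W \right)} = W \left(-4 + W\right)$
$V{\left(n,I \right)} = 59$ ($V{\left(n,I \right)} = -5 + \left(-4 - 4\right)^{2} = -5 + \left(-8\right)^{2} = -5 + 64 = 59$)
$B{\left(M,d \right)} = -12 + 4 M$ ($B{\left(M,d \right)} = 4 \left(M - 3\right) = 4 \left(-3 + M\right) = -12 + 4 M$)
$u{\left(L \right)} = 3$
$\left(u{\left(-4 \right)} + B{\left(4,U{\left(b{\left(4,-5 \right)} \right)} \right)}\right) V{\left(-11,-12 \right)} = \left(3 + \left(-12 + 4 \cdot 4\right)\right) 59 = \left(3 + \left(-12 + 16\right)\right) 59 = \left(3 + 4\right) 59 = 7 \cdot 59 = 413$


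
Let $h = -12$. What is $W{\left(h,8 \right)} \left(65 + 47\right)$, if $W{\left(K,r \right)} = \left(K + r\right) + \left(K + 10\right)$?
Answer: $-672$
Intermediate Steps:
$W{\left(K,r \right)} = 10 + r + 2 K$ ($W{\left(K,r \right)} = \left(K + r\right) + \left(10 + K\right) = 10 + r + 2 K$)
$W{\left(h,8 \right)} \left(65 + 47\right) = \left(10 + 8 + 2 \left(-12\right)\right) \left(65 + 47\right) = \left(10 + 8 - 24\right) 112 = \left(-6\right) 112 = -672$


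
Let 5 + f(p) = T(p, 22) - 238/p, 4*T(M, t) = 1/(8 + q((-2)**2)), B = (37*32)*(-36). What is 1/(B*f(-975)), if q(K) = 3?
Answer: 3575/721244256 ≈ 4.9567e-6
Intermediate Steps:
B = -42624 (B = 1184*(-36) = -42624)
T(M, t) = 1/44 (T(M, t) = 1/(4*(8 + 3)) = (1/4)/11 = (1/4)*(1/11) = 1/44)
f(p) = -219/44 - 238/p (f(p) = -5 + (1/44 - 238/p) = -219/44 - 238/p)
1/(B*f(-975)) = 1/((-42624)*(-219/44 - 238/(-975))) = -1/(42624*(-219/44 - 238*(-1/975))) = -1/(42624*(-219/44 + 238/975)) = -1/(42624*(-203053/42900)) = -1/42624*(-42900/203053) = 3575/721244256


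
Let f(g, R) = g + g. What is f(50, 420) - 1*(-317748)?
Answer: 317848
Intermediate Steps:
f(g, R) = 2*g
f(50, 420) - 1*(-317748) = 2*50 - 1*(-317748) = 100 + 317748 = 317848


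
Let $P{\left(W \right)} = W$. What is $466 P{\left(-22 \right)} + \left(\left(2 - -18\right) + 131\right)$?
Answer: $-10101$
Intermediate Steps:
$466 P{\left(-22 \right)} + \left(\left(2 - -18\right) + 131\right) = 466 \left(-22\right) + \left(\left(2 - -18\right) + 131\right) = -10252 + \left(\left(2 + 18\right) + 131\right) = -10252 + \left(20 + 131\right) = -10252 + 151 = -10101$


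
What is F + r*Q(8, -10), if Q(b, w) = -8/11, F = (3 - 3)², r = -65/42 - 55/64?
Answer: 3235/1848 ≈ 1.7505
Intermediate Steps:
r = -3235/1344 (r = -65*1/42 - 55*1/64 = -65/42 - 55/64 = -3235/1344 ≈ -2.4070)
F = 0 (F = 0² = 0)
Q(b, w) = -8/11 (Q(b, w) = -8*1/11 = -8/11)
F + r*Q(8, -10) = 0 - 3235/1344*(-8/11) = 0 + 3235/1848 = 3235/1848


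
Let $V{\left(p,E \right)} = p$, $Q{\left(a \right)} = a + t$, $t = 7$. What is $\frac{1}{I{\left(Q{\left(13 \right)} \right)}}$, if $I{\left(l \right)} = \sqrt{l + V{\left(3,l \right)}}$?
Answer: $\frac{\sqrt{23}}{23} \approx 0.20851$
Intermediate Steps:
$Q{\left(a \right)} = 7 + a$ ($Q{\left(a \right)} = a + 7 = 7 + a$)
$I{\left(l \right)} = \sqrt{3 + l}$ ($I{\left(l \right)} = \sqrt{l + 3} = \sqrt{3 + l}$)
$\frac{1}{I{\left(Q{\left(13 \right)} \right)}} = \frac{1}{\sqrt{3 + \left(7 + 13\right)}} = \frac{1}{\sqrt{3 + 20}} = \frac{1}{\sqrt{23}} = \frac{\sqrt{23}}{23}$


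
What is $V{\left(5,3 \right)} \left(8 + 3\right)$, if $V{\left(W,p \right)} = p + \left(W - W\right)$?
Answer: $33$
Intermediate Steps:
$V{\left(W,p \right)} = p$ ($V{\left(W,p \right)} = p + 0 = p$)
$V{\left(5,3 \right)} \left(8 + 3\right) = 3 \left(8 + 3\right) = 3 \cdot 11 = 33$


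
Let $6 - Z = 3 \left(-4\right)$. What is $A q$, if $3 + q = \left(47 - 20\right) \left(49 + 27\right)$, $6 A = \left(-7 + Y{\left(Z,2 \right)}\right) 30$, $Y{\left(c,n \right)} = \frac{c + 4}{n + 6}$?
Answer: $- \frac{174165}{4} \approx -43541.0$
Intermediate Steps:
$Z = 18$ ($Z = 6 - 3 \left(-4\right) = 6 - -12 = 6 + 12 = 18$)
$Y{\left(c,n \right)} = \frac{4 + c}{6 + n}$
$A = - \frac{85}{4}$ ($A = \frac{\left(-7 + \frac{4 + 18}{6 + 2}\right) 30}{6} = \frac{\left(-7 + \frac{1}{8} \cdot 22\right) 30}{6} = \frac{\left(-7 + \frac{11}{4}\right) 30}{6} = \frac{\left(- \frac{17}{4}\right) 30}{6} = \frac{1}{6} \left(- \frac{255}{2}\right) = - \frac{85}{4} \approx -21.25$)
$q = 2049$ ($q = -3 + \left(47 - 20\right) \left(49 + 27\right) = -3 + 27 \cdot 76 = -3 + 2052 = 2049$)
$A q = \left(- \frac{85}{4}\right) 2049 = - \frac{174165}{4}$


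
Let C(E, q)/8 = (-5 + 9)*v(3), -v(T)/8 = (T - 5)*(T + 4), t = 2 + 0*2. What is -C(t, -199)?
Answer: -3584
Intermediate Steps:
t = 2 (t = 2 + 0 = 2)
v(T) = -8*(-5 + T)*(4 + T) (v(T) = -8*(T - 5)*(T + 4) = -8*(-5 + T)*(4 + T))
C(E, q) = 3584 (C(E, q) = 8*((-5 + 9)*(160 - 8*3**2 + 8*3)) = 8*(4*(160 - 8*9 + 24)) = 8*(4*(160 - 72 + 24)) = 8*(4*112) = 8*448 = 3584)
-C(t, -199) = -1*3584 = -3584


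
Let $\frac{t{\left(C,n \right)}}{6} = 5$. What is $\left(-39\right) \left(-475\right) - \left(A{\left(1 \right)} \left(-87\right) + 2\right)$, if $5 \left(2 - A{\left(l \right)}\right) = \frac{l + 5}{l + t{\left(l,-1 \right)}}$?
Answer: $\frac{2897513}{155} \approx 18694.0$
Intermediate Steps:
$t{\left(C,n \right)} = 30$ ($t{\left(C,n \right)} = 6 \cdot 5 = 30$)
$A{\left(l \right)} = 2 - \frac{5 + l}{5 \left(30 + l\right)}$ ($A{\left(l \right)} = 2 - \frac{\left(l + 5\right) \frac{1}{l + 30}}{5} = 2 - \frac{\left(5 + l\right) \frac{1}{30 + l}}{5} = 2 - \frac{\frac{1}{30 + l} \left(5 + l\right)}{5} = 2 - \frac{5 + l}{5 \left(30 + l\right)}$)
$\left(-39\right) \left(-475\right) - \left(A{\left(1 \right)} \left(-87\right) + 2\right) = \left(-39\right) \left(-475\right) - \left(\frac{295 + 9 \cdot 1}{5 \left(30 + 1\right)} \left(-87\right) + 2\right) = 18525 - \left(\frac{295 + 9}{5 \cdot 31} \left(-87\right) + 2\right) = 18525 - \left(\frac{1}{5} \cdot \frac{1}{31} \cdot 304 \left(-87\right) + 2\right) = 18525 - \left(\frac{304}{155} \left(-87\right) + 2\right) = 18525 - \left(- \frac{26448}{155} + 2\right) = 18525 - - \frac{26138}{155} = 18525 + \frac{26138}{155} = \frac{2897513}{155}$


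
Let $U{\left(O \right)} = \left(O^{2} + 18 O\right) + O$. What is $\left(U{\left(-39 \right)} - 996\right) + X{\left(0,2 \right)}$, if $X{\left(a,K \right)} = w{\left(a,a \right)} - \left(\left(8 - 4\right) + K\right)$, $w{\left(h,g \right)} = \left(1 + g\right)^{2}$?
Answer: $-221$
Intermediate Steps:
$X{\left(a,K \right)} = -4 + \left(1 + a\right)^{2} - K$ ($X{\left(a,K \right)} = \left(1 + a\right)^{2} - \left(\left(8 - 4\right) + K\right) = \left(1 + a\right)^{2} - \left(4 + K\right) = -4 + \left(1 + a\right)^{2} - K$)
$U{\left(O \right)} = O^{2} + 19 O$
$\left(U{\left(-39 \right)} - 996\right) + X{\left(0,2 \right)} = \left(- 39 \left(19 - 39\right) - 996\right) - \left(6 - \left(1 + 0\right)^{2}\right) = \left(\left(-39\right) \left(-20\right) - 996\right) - \left(6 - 1\right) = \left(780 - 996\right) - 5 = -216 - 5 = -221$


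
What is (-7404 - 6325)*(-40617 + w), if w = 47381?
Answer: -92862956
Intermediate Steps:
(-7404 - 6325)*(-40617 + w) = (-7404 - 6325)*(-40617 + 47381) = -13729*6764 = -92862956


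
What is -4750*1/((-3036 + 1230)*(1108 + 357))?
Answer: 475/264579 ≈ 0.0017953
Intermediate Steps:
-4750*1/((-3036 + 1230)*(1108 + 357)) = -4750/((-1806*1465)) = -4750/(-2645790) = -4750*(-1/2645790) = 475/264579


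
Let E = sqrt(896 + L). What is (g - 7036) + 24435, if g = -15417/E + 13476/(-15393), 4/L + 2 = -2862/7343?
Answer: 89269777/5131 - 5139*sqrt(17211995283)/1307803 ≈ 16883.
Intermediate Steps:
L = -7343/4387 (L = 4/(-2 - 2862/7343) = 4/(-17548/7343) = 4*(-7343/17548) = -7343/4387 ≈ -1.6738)
E = sqrt(17211995283)/4387 (E = sqrt(896 - 7343/4387) = sqrt(3923409/4387) = sqrt(17211995283)/4387 ≈ 29.905)
g = -4492/5131 - 5139*sqrt(17211995283)/1307803 (g = -15417*sqrt(17211995283)/3923409 + 13476/(-15393) = -5139*sqrt(17211995283)/1307803 + 13476*(-1/15393) = -5139*sqrt(17211995283)/1307803 - 4492/5131 = -4492/5131 - 5139*sqrt(17211995283)/1307803 ≈ -516.40)
(g - 7036) + 24435 = ((-4492/5131 - 5139*sqrt(17211995283)/1307803) - 7036) + 24435 = (-36106208/5131 - 5139*sqrt(17211995283)/1307803) + 24435 = 89269777/5131 - 5139*sqrt(17211995283)/1307803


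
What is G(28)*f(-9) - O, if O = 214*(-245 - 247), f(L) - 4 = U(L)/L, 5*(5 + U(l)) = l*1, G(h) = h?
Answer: 4743952/45 ≈ 1.0542e+5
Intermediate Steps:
U(l) = -5 + l/5 (U(l) = -5 + (l*1)/5 = -5 + l/5)
f(L) = 4 + (-5 + L/5)/L
O = -105288 (O = 214*(-492) = -105288)
G(28)*f(-9) - O = 28*(21/5 - 5/(-9)) - 1*(-105288) = 28*(21/5 - 5*(-1/9)) + 105288 = 28*(21/5 + 5/9) + 105288 = 28*(214/45) + 105288 = 5992/45 + 105288 = 4743952/45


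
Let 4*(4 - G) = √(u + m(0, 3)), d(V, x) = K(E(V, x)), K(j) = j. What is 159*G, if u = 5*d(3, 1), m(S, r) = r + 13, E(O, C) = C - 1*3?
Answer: 636 - 159*√6/4 ≈ 538.63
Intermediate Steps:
E(O, C) = -3 + C (E(O, C) = C - 3 = -3 + C)
d(V, x) = -3 + x
m(S, r) = 13 + r
u = -10 (u = 5*(-3 + 1) = 5*(-2) = -10)
G = 4 - √6/4 (G = 4 - √(-10 + (13 + 3))/4 = 4 - √(-10 + 16)/4 = 4 - √6/4 ≈ 3.3876)
159*G = 159*(4 - √6/4) = 636 - 159*√6/4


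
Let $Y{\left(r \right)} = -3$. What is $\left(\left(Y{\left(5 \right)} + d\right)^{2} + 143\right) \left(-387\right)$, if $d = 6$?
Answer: $-58824$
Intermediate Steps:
$\left(\left(Y{\left(5 \right)} + d\right)^{2} + 143\right) \left(-387\right) = \left(\left(-3 + 6\right)^{2} + 143\right) \left(-387\right) = \left(3^{2} + 143\right) \left(-387\right) = \left(9 + 143\right) \left(-387\right) = 152 \left(-387\right) = -58824$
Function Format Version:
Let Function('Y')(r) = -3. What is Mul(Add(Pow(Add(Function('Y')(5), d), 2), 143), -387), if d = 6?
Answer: -58824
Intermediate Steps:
Mul(Add(Pow(Add(Function('Y')(5), d), 2), 143), -387) = Mul(Add(Pow(Add(-3, 6), 2), 143), -387) = Mul(Add(Pow(3, 2), 143), -387) = Mul(Add(9, 143), -387) = Mul(152, -387) = -58824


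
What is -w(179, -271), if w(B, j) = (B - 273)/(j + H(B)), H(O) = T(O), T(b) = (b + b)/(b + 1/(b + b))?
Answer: -6023802/17238329 ≈ -0.34944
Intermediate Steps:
T(b) = 2*b/(b + 1/(2*b)) (T(b) = (2*b)/(b + 1/(2*b)) = 2*b/(b + 1/(2*b)))
H(O) = 4*O**2/(1 + 2*O**2)
w(B, j) = (-273 + B)/(j + 4*B**2/(1 + 2*B**2)) (w(B, j) = (B - 273)/(j + 4*B**2/(1 + 2*B**2)) = (-273 + B)/(j + 4*B**2/(1 + 2*B**2)))
-w(179, -271) = -(1 + 2*179**2)*(-273 + 179)/(4*179**2 - 271*(1 + 2*179**2)) = -(1 + 2*32041)*(-94)/(4*32041 - 271*(1 + 2*32041)) = -(1 + 64082)*(-94)/(128164 - 271*(1 + 64082)) = -64083*(-94)/(128164 - 271*64083) = -64083*(-94)/(128164 - 17366493) = -64083*(-94)/(-17238329) = -(-1)*64083*(-94)/17238329 = -1*6023802/17238329 = -6023802/17238329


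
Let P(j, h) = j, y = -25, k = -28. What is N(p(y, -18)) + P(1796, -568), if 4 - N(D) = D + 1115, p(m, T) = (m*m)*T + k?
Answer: 11963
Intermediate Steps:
p(m, T) = -28 + T*m**2 (p(m, T) = (m*m)*T - 28 = m**2*T - 28 = T*m**2 - 28 = -28 + T*m**2)
N(D) = -1111 - D (N(D) = 4 - (D + 1115) = 4 - (1115 + D) = 4 + (-1115 - D) = -1111 - D)
N(p(y, -18)) + P(1796, -568) = (-1111 - (-28 - 18*(-25)**2)) + 1796 = (-1111 - (-28 - 18*625)) + 1796 = (-1111 - (-28 - 11250)) + 1796 = (-1111 - 1*(-11278)) + 1796 = (-1111 + 11278) + 1796 = 10167 + 1796 = 11963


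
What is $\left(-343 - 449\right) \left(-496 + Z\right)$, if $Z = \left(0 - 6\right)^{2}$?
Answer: $364320$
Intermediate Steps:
$Z = 36$ ($Z = \left(-6\right)^{2} = 36$)
$\left(-343 - 449\right) \left(-496 + Z\right) = \left(-343 - 449\right) \left(-496 + 36\right) = \left(-792\right) \left(-460\right) = 364320$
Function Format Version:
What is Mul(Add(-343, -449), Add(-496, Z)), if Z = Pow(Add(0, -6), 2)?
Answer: 364320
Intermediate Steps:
Z = 36 (Z = Pow(-6, 2) = 36)
Mul(Add(-343, -449), Add(-496, Z)) = Mul(Add(-343, -449), Add(-496, 36)) = Mul(-792, -460) = 364320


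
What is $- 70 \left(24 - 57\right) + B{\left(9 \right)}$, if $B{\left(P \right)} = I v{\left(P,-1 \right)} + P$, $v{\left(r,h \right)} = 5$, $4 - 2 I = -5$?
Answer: $\frac{4683}{2} \approx 2341.5$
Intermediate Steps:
$I = \frac{9}{2}$ ($I = 2 - - \frac{5}{2} = 2 + \frac{5}{2} = \frac{9}{2} \approx 4.5$)
$B{\left(P \right)} = \frac{45}{2} + P$ ($B{\left(P \right)} = \frac{9}{2} \cdot 5 + P = \frac{45}{2} + P$)
$- 70 \left(24 - 57\right) + B{\left(9 \right)} = - 70 \left(24 - 57\right) + \left(\frac{45}{2} + 9\right) = \left(-70\right) \left(-33\right) + \frac{63}{2} = 2310 + \frac{63}{2} = \frac{4683}{2}$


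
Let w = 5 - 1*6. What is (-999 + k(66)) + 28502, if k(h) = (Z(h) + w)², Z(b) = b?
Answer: 31728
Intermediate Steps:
w = -1 (w = 5 - 6 = -1)
k(h) = (-1 + h)² (k(h) = (h - 1)² = (-1 + h)²)
(-999 + k(66)) + 28502 = (-999 + (-1 + 66)²) + 28502 = (-999 + 65²) + 28502 = (-999 + 4225) + 28502 = 3226 + 28502 = 31728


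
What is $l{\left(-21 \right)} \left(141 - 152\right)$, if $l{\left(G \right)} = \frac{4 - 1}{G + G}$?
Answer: $\frac{11}{14} \approx 0.78571$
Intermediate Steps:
$l{\left(G \right)} = \frac{3}{2 G}$
$l{\left(-21 \right)} \left(141 - 152\right) = \frac{3}{2 \left(-21\right)} \left(141 - 152\right) = \frac{3}{2} \left(- \frac{1}{21}\right) \left(-11\right) = \left(- \frac{1}{14}\right) \left(-11\right) = \frac{11}{14}$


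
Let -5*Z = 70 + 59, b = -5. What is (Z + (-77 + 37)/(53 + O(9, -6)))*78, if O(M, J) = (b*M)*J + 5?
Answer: -414492/205 ≈ -2021.9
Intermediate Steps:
Z = -129/5 (Z = -(70 + 59)/5 = -1/5*129 = -129/5 ≈ -25.800)
O(M, J) = 5 - 5*J*M (O(M, J) = (-5*M)*J + 5 = -5*J*M + 5 = 5 - 5*J*M)
(Z + (-77 + 37)/(53 + O(9, -6)))*78 = (-129/5 + (-77 + 37)/(53 + (5 - 5*(-6)*9)))*78 = (-129/5 - 40/(53 + (5 + 270)))*78 = (-129/5 - 40/(53 + 275))*78 = (-129/5 - 40/328)*78 = (-129/5 - 40*1/328)*78 = (-129/5 - 5/41)*78 = -5314/205*78 = -414492/205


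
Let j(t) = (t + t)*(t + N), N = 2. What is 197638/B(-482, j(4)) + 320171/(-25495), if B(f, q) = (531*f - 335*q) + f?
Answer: -46143329497/3473744740 ≈ -13.283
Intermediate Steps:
j(t) = 2*t*(2 + t) (j(t) = (t + t)*(t + 2) = (2*t)*(2 + t) = 2*t*(2 + t))
B(f, q) = -335*q + 532*f (B(f, q) = (-335*q + 531*f) + f = -335*q + 532*f)
197638/B(-482, j(4)) + 320171/(-25495) = 197638/(-670*4*(2 + 4) + 532*(-482)) + 320171/(-25495) = 197638/(-670*4*6 - 256424) + 320171*(-1/25495) = 197638/(-335*48 - 256424) - 320171/25495 = 197638/(-16080 - 256424) - 320171/25495 = 197638/(-272504) - 320171/25495 = 197638*(-1/272504) - 320171/25495 = -98819/136252 - 320171/25495 = -46143329497/3473744740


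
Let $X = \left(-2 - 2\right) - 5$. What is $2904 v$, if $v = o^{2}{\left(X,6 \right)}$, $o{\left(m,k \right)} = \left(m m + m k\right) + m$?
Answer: $940896$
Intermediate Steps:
$X = -9$ ($X = -4 - 5 = -9$)
$o{\left(m,k \right)} = m + m^{2} + k m$ ($o{\left(m,k \right)} = \left(m^{2} + k m\right) + m = m + m^{2} + k m$)
$v = 324$ ($v = \left(- 9 \left(1 + 6 - 9\right)\right)^{2} = \left(\left(-9\right) \left(-2\right)\right)^{2} = 18^{2} = 324$)
$2904 v = 2904 \cdot 324 = 940896$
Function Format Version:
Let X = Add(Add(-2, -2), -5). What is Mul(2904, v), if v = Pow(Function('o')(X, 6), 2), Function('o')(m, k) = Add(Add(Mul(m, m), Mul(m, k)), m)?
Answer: 940896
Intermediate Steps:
X = -9 (X = Add(-4, -5) = -9)
Function('o')(m, k) = Add(m, Pow(m, 2), Mul(k, m)) (Function('o')(m, k) = Add(Add(Pow(m, 2), Mul(k, m)), m) = Add(m, Pow(m, 2), Mul(k, m)))
v = 324 (v = Pow(Mul(-9, Add(1, 6, -9)), 2) = Pow(Mul(-9, -2), 2) = Pow(18, 2) = 324)
Mul(2904, v) = Mul(2904, 324) = 940896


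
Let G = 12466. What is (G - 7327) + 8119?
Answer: 13258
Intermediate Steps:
(G - 7327) + 8119 = (12466 - 7327) + 8119 = 5139 + 8119 = 13258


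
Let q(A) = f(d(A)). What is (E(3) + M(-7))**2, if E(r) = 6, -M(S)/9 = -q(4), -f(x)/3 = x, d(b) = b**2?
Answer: 181476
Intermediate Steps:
f(x) = -3*x
q(A) = -3*A**2
M(S) = -432 (M(S) = -(-9)*(-3*4**2) = -(-9)*(-3*16) = -(-9)*(-48) = -9*48 = -432)
(E(3) + M(-7))**2 = (6 - 432)**2 = (-426)**2 = 181476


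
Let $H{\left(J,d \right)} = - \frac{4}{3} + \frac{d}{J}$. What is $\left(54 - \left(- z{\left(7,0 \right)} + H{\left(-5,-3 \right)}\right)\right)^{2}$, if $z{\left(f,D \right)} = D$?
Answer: $\frac{674041}{225} \approx 2995.7$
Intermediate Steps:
$H{\left(J,d \right)} = - \frac{4}{3} + \frac{d}{J}$ ($H{\left(J,d \right)} = \left(-4\right) \frac{1}{3} + \frac{d}{J} = - \frac{4}{3} + \frac{d}{J}$)
$\left(54 - \left(- z{\left(7,0 \right)} + H{\left(-5,-3 \right)}\right)\right)^{2} = \left(54 + \left(0 - \left(- \frac{4}{3} - \frac{3}{-5}\right)\right)\right)^{2} = \left(54 + \left(0 - \left(- \frac{4}{3} - - \frac{3}{5}\right)\right)\right)^{2} = \left(54 + \left(0 - \left(- \frac{4}{3} + \frac{3}{5}\right)\right)\right)^{2} = \left(54 + \left(0 - - \frac{11}{15}\right)\right)^{2} = \left(54 + \left(0 + \frac{11}{15}\right)\right)^{2} = \left(54 + \frac{11}{15}\right)^{2} = \left(\frac{821}{15}\right)^{2} = \frac{674041}{225}$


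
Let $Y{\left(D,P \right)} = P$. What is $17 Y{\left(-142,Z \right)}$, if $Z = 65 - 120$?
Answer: $-935$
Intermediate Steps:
$Z = -55$ ($Z = 65 - 120 = -55$)
$17 Y{\left(-142,Z \right)} = 17 \left(-55\right) = -935$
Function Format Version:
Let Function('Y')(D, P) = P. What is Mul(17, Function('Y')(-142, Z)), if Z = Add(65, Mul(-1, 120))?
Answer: -935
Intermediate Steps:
Z = -55 (Z = Add(65, -120) = -55)
Mul(17, Function('Y')(-142, Z)) = Mul(17, -55) = -935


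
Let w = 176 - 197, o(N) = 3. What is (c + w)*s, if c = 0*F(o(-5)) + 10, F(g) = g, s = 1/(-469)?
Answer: 11/469 ≈ 0.023454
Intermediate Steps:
s = -1/469 ≈ -0.0021322
w = -21
c = 10 (c = 0*3 + 10 = 0 + 10 = 10)
(c + w)*s = (10 - 21)*(-1/469) = -11*(-1/469) = 11/469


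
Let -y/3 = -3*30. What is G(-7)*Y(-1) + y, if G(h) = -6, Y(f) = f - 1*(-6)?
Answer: 240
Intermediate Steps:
Y(f) = 6 + f (Y(f) = f + 6 = 6 + f)
y = 270 (y = -(-9)*30 = -3*(-90) = 270)
G(-7)*Y(-1) + y = -6*(6 - 1) + 270 = -6*5 + 270 = -30 + 270 = 240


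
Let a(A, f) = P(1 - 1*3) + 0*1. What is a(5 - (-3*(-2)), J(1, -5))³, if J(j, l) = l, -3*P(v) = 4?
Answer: -64/27 ≈ -2.3704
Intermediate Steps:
P(v) = -4/3 (P(v) = -⅓*4 = -4/3)
a(A, f) = -4/3 (a(A, f) = -4/3 + 0*1 = -4/3 + 0 = -4/3)
a(5 - (-3*(-2)), J(1, -5))³ = (-4/3)³ = -64/27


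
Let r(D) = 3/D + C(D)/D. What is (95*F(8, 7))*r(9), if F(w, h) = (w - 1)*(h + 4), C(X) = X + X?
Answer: 51205/3 ≈ 17068.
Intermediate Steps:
C(X) = 2*X
r(D) = 2 + 3/D (r(D) = 3/D + (2*D)/D = 3/D + 2 = 2 + 3/D)
F(w, h) = (-1 + w)*(4 + h)
(95*F(8, 7))*r(9) = (95*(-4 - 1*7 + 4*8 + 7*8))*(2 + 3/9) = (95*(-4 - 7 + 32 + 56))*(2 + 3*(⅑)) = (95*77)*(2 + ⅓) = 7315*(7/3) = 51205/3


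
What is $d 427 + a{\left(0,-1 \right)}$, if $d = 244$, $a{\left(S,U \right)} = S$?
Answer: $104188$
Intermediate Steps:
$d 427 + a{\left(0,-1 \right)} = 244 \cdot 427 + 0 = 104188 + 0 = 104188$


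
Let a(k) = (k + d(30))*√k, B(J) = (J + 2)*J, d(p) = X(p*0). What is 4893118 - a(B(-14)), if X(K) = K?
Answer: 4893118 - 336*√42 ≈ 4.8909e+6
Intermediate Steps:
d(p) = 0 (d(p) = p*0 = 0)
B(J) = J*(2 + J) (B(J) = (2 + J)*J = J*(2 + J))
a(k) = k^(3/2) (a(k) = (k + 0)*√k = k*√k = k^(3/2))
4893118 - a(B(-14)) = 4893118 - (-14*(2 - 14))^(3/2) = 4893118 - (-14*(-12))^(3/2) = 4893118 - 168^(3/2) = 4893118 - 336*√42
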